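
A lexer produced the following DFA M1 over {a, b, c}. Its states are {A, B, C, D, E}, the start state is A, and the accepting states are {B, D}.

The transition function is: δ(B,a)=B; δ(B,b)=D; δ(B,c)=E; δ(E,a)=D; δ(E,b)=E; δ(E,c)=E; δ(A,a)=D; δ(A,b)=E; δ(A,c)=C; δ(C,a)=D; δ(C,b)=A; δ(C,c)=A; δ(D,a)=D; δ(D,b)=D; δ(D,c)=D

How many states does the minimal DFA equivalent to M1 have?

2

Reachable states from the start: {A,C,D,E}. Unreachable: {B} — drop them.
Initial partition by acceptance: {D} | {A,C,E}.
The partition is now stable with 2 blocks: {D} | {A,C,E}.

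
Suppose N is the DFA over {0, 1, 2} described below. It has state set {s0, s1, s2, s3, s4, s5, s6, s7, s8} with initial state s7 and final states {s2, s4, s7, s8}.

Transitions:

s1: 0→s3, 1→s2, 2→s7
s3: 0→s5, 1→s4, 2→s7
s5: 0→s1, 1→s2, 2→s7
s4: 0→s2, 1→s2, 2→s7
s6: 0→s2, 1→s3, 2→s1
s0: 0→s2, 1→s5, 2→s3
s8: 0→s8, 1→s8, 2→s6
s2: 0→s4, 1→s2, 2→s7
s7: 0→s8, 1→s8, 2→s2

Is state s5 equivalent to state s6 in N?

States {s0} cannot be reached from the start state, so discard them.
Initial partition by acceptance: {s2,s4,s7,s8} | {s1,s3,s5,s6}.
Split {s2,s4,s7,s8} by δ(·,2) → {s2,s4,s7} and {s8}.
On input 0, block {s2,s4,s7} splits into {s2,s4} and {s7}.
On input 0, block {s1,s3,s5,s6} splits into {s1,s3,s5} and {s6}.
The partition is now stable with 5 blocks: {s2,s4} | {s1,s3,s5} | {s8} | {s7} | {s6}.
s5 and s6 end up in different blocks, so they are distinguishable. For instance, the string '0' is accepted from only s6.

No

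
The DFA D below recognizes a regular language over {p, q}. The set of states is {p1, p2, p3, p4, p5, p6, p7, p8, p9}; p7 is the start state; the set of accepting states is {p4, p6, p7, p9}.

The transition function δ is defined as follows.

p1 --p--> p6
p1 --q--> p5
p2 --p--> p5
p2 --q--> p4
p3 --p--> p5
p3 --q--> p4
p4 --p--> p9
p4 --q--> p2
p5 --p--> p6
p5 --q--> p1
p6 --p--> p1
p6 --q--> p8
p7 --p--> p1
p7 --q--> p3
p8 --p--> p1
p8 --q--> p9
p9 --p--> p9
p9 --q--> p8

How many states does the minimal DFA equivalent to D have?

4

All states are reachable from the start state.
Start with accepting vs non-accepting: {p4,p6,p7,p9} | {p1,p2,p3,p5,p8}.
On input p, block {p4,p6,p7,p9} splits into {p4,p9} and {p6,p7}.
On input p, block {p1,p2,p3,p5,p8} splits into {p2,p3,p8} and {p1,p5}.
Stable partition: {p4,p9} | {p2,p3,p8} | {p6,p7} | {p1,p5} — 4 equivalence classes.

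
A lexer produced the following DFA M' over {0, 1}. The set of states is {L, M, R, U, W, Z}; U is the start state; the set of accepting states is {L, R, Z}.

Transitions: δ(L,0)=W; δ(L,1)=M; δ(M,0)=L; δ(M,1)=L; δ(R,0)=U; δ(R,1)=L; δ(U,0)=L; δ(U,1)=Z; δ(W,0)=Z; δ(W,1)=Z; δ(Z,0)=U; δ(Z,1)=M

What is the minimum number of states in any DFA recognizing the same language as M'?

Reachable states from the start: {L,M,U,W,Z}. Unreachable: {R} — drop them.
Start with accepting vs non-accepting: {L,Z} | {M,U,W}.
No further refinement is possible. Final partition (2 blocks): {L,Z} | {M,U,W}.

2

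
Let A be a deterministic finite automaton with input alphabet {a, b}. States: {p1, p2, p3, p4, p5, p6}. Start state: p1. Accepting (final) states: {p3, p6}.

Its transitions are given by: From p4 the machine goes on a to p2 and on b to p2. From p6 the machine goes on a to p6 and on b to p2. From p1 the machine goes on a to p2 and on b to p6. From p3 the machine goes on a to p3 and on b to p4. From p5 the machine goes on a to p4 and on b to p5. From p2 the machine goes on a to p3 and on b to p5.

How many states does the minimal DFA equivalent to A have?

All states are reachable from the start state.
Initial partition by acceptance: {p3,p6} | {p1,p2,p4,p5}.
Refine {p1,p2,p4,p5} on symbol a: members go to different blocks, giving {p1,p4,p5} and {p2}.
On input b, block {p3,p6} splits into {p3} and {p6}.
Refine {p1,p4,p5} on symbol a: members go to different blocks, giving {p1,p4} and {p5}.
Refine {p1,p4} on symbol b: members go to different blocks, giving {p1} and {p4}.
No further refinement is possible. Final partition (6 blocks): {p3} | {p1} | {p2} | {p6} | {p5} | {p4}.

6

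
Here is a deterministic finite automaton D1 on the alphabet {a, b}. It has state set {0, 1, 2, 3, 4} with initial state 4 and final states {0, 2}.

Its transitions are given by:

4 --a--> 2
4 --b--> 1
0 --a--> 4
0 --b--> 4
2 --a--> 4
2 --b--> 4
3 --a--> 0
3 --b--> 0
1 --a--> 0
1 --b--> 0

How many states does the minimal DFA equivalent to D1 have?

3

States {3} cannot be reached from the start state, so discard them.
Initial partition by acceptance: {0,2} | {1,4}.
Split {1,4} by δ(·,b) → {1} and {4}.
No further refinement is possible. Final partition (3 blocks): {0,2} | {1} | {4}.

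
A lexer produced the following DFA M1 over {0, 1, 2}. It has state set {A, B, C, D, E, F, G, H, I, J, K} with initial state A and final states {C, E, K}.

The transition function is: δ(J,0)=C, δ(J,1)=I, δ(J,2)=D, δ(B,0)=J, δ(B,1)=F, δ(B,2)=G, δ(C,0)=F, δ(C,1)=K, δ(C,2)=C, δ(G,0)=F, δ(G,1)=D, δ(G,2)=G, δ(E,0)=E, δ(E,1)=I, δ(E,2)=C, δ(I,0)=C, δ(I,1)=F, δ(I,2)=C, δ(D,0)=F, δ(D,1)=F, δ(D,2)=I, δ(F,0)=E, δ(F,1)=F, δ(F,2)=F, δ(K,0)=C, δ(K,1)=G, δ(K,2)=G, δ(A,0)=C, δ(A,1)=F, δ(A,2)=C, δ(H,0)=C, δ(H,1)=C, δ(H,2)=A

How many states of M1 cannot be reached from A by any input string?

No path from A leads to B, H, J; the other 8 states are all reachable.

3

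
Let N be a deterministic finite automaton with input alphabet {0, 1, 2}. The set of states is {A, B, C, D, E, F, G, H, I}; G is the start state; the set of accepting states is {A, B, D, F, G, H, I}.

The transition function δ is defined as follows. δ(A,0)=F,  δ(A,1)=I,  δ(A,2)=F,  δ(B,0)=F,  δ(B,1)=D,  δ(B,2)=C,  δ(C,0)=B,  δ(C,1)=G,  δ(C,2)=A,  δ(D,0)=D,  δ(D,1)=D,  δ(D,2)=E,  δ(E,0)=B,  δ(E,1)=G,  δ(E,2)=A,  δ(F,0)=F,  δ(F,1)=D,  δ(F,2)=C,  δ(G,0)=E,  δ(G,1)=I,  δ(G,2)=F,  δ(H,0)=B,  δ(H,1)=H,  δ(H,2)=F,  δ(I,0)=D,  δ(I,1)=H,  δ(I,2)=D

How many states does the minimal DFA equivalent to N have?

Every state is reachable, so we keep all 9.
Start with accepting vs non-accepting: {A,B,D,F,G,H,I} | {C,E}.
Refine {A,B,D,F,G,H,I} on symbol 0: members go to different blocks, giving {A,B,D,F,H,I} and {G}.
Refine {A,B,D,F,H,I} on symbol 2: members go to different blocks, giving {A,H,I} and {B,D,F}.
No further refinement is possible. Final partition (4 blocks): {A,H,I} | {C,E} | {G} | {B,D,F}.

4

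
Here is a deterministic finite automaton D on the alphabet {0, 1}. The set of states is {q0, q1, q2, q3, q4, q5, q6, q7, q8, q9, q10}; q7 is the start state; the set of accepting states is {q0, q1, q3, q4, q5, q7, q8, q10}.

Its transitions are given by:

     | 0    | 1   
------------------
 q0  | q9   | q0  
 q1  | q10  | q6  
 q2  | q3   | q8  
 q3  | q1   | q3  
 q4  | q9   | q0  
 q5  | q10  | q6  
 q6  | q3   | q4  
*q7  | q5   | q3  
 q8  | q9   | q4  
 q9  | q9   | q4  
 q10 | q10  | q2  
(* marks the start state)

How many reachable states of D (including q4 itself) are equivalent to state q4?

Every state is reachable, so we keep all 11.
Initial partition by acceptance: {q0,q1,q3,q4,q5,q7,q8,q10} | {q2,q6,q9}.
Split {q0,q1,q3,q4,q5,q7,q8,q10} by δ(·,0) → {q1,q3,q5,q7,q10} and {q0,q4,q8}.
Refine {q1,q3,q5,q7,q10} on symbol 1: members go to different blocks, giving {q1,q5,q10} and {q3,q7}.
Refine {q2,q6,q9} on symbol 0: members go to different blocks, giving {q2,q6} and {q9}.
Stable partition: {q1,q5,q10} | {q2,q6} | {q0,q4,q8} | {q3,q7} | {q9} — 5 equivalence classes.
State q4 belongs to the block {q0,q4,q8}, which has 3 states.

3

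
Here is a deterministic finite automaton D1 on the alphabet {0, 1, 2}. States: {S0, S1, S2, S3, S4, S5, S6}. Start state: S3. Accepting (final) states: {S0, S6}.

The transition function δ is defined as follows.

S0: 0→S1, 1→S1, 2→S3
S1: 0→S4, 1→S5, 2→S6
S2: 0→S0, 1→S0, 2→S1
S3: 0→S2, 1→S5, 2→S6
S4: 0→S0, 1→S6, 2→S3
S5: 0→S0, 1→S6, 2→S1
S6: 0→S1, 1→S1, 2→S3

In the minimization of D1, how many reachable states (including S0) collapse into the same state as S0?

Initial partition by acceptance: {S0,S6} | {S1,S2,S3,S4,S5}.
Split {S1,S2,S3,S4,S5} by δ(·,0) → {S2,S4,S5} and {S1,S3}.
The partition is now stable with 3 blocks: {S0,S6} | {S2,S4,S5} | {S1,S3}.
The equivalence class containing S0 is {S0,S6}, of size 2.

2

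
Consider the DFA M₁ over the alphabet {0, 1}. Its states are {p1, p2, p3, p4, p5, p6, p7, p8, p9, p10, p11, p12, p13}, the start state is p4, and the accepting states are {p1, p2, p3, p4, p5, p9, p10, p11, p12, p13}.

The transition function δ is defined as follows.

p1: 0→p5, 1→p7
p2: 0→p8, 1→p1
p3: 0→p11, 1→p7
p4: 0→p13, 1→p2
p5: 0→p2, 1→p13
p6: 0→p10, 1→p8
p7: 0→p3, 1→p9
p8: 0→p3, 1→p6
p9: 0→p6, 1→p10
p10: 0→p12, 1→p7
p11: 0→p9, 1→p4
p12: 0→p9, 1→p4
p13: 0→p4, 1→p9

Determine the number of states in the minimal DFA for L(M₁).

6

Every state is reachable, so we keep all 13.
P0 = {p1,p2,p3,p4,p5,p9,p10,p11,p12,p13} | {p6,p7,p8}.
Split {p1,p2,p3,p4,p5,p9,p10,p11,p12,p13} by δ(·,0) → {p1,p3,p4,p5,p10,p11,p12,p13} and {p2,p9}.
On input 0, block {p1,p3,p4,p5,p10,p11,p12,p13} splits into {p1,p3,p4,p10,p13} and {p5,p11,p12}.
Refine {p1,p3,p4,p10,p13} on symbol 0: members go to different blocks, giving {p1,p3,p10} and {p4,p13}.
Split {p6,p7,p8} by δ(·,1) → {p6,p8} and {p7}.
Stable partition: {p1,p3,p10} | {p6,p8} | {p2,p9} | {p5,p11,p12} | {p4,p13} | {p7} — 6 equivalence classes.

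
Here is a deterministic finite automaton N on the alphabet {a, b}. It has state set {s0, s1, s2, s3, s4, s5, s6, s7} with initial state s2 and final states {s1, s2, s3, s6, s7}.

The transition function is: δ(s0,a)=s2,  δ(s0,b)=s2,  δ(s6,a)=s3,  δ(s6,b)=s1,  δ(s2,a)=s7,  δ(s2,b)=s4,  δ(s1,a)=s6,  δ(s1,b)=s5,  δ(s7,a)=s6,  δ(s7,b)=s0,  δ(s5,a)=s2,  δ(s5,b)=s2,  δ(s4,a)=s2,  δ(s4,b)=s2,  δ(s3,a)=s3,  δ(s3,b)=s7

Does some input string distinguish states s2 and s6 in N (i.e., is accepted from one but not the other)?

Initial partition by acceptance: {s1,s2,s3,s6,s7} | {s0,s4,s5}.
Refine {s1,s2,s3,s6,s7} on symbol b: members go to different blocks, giving {s1,s2,s7} and {s3,s6}.
Split {s1,s2,s7} by δ(·,a) → {s1,s7} and {s2}.
No further refinement is possible. Final partition (4 blocks): {s1,s7} | {s0,s4,s5} | {s3,s6} | {s2}.
s2 and s6 end up in different blocks, so they are distinguishable. For instance, the string 'b' is accepted from only s6.

Yes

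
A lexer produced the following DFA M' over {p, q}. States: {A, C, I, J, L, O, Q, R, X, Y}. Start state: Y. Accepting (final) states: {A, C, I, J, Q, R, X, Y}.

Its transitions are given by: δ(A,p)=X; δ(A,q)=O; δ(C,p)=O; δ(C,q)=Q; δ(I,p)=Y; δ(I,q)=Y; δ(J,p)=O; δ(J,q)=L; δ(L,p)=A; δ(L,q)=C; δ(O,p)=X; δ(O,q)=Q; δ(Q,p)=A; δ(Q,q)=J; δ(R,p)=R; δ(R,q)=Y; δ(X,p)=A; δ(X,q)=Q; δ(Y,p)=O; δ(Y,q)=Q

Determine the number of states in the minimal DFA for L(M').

7

States {I,R} cannot be reached from the start state, so discard them.
P0 = {A,C,J,Q,X,Y} | {L,O}.
Split {A,C,J,Q,X,Y} by δ(·,p) → {C,J,Y} and {A,Q,X}.
Split {C,J,Y} by δ(·,q) → {C,Y} and {J}.
On input q, block {L,O} splits into {O} and {L}.
On input q, block {A,Q,X} splits into {Q} and {X} and {A}.
The partition is now stable with 7 blocks: {C,Y} | {O} | {Q} | {J} | {L} | {X} | {A}.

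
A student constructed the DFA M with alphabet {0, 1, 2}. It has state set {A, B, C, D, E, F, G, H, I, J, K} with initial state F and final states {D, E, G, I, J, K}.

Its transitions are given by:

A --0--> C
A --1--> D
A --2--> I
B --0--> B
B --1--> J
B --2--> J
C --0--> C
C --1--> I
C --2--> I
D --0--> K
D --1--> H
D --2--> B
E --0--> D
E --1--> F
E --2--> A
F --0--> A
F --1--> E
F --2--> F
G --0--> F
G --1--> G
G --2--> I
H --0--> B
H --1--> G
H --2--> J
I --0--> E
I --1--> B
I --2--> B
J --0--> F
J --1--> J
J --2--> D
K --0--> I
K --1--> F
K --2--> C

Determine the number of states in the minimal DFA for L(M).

6

P0 = {D,E,G,I,J,K} | {A,B,C,F,H}.
Split {D,E,G,I,J,K} by δ(·,0) → {D,E,I,K} and {G,J}.
Split {A,B,C,F,H} by δ(·,1) → {A,C,F} and {B,H}.
On input 1, block {D,E,I,K} splits into {D,I} and {E,K}.
Split {A,C,F} by δ(·,1) → {A,C} and {F}.
Stable partition: {D,I} | {A,C} | {G,J} | {B,H} | {E,K} | {F} — 6 equivalence classes.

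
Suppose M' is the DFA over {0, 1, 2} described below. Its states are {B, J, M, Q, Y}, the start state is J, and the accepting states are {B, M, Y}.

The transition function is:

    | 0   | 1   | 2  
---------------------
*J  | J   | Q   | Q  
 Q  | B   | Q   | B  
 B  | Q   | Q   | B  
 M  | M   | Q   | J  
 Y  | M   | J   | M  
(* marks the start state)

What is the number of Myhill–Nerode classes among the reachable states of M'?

3

States {M,Y} cannot be reached from the start state, so discard them.
Initial partition by acceptance: {B} | {J,Q}.
On input 0, block {J,Q} splits into {J} and {Q}.
Stable partition: {B} | {J} | {Q} — 3 equivalence classes.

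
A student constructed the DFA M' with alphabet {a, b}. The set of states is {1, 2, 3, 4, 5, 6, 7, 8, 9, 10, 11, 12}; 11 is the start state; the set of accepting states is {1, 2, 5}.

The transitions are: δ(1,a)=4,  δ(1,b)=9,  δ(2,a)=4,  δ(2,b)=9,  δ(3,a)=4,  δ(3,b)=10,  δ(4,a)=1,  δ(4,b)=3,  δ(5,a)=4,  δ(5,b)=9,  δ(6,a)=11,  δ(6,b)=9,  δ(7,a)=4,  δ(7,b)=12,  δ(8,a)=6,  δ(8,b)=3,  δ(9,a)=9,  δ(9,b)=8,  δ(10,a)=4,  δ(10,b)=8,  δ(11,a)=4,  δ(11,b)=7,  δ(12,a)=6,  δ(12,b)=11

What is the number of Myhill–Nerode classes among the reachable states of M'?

7

First remove the unreachable states {2,5}; 10 states remain.
P0 = {1} | {3,4,6,7,8,9,10,11,12}.
On input a, block {3,4,6,7,8,9,10,11,12} splits into {3,6,7,8,9,10,11,12} and {4}.
On input a, block {3,6,7,8,9,10,11,12} splits into {3,7,10,11} and {6,8,9,12}.
On input b, block {3,7,10,11} splits into {3,11} and {7,10}.
On input a, block {6,8,9,12} splits into {8,9,12} and {6}.
On input a, block {8,9,12} splits into {8,12} and {9}.
The partition is now stable with 7 blocks: {1} | {3,11} | {4} | {8,12} | {7,10} | {6} | {9}.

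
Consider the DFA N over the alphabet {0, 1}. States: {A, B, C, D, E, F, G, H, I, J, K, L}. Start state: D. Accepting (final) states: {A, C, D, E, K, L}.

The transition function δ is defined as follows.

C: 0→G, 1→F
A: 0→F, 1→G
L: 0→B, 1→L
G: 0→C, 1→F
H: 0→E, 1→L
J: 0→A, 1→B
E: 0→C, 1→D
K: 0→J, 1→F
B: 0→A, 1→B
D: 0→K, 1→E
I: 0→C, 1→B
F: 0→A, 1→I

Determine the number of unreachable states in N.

2

No path from D leads to H, L; the other 10 states are all reachable.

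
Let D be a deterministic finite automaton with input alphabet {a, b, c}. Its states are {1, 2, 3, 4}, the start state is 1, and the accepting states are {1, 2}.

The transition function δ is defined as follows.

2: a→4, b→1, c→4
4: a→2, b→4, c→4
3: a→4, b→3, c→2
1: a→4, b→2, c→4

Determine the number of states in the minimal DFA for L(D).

2

First remove the unreachable states {3}; 3 states remain.
Start with accepting vs non-accepting: {1,2} | {4}.
No further refinement is possible. Final partition (2 blocks): {1,2} | {4}.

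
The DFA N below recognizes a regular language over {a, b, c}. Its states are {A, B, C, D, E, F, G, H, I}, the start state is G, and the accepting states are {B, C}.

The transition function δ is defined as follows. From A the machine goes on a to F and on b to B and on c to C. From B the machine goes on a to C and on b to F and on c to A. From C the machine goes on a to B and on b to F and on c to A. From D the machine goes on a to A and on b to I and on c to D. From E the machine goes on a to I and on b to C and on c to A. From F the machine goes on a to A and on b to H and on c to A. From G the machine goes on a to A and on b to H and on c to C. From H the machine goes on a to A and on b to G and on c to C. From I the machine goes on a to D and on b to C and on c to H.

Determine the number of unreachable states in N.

BFS from G reaches {A, B, C, F, G, H}; the 3 state(s) D, E, I are never visited.

3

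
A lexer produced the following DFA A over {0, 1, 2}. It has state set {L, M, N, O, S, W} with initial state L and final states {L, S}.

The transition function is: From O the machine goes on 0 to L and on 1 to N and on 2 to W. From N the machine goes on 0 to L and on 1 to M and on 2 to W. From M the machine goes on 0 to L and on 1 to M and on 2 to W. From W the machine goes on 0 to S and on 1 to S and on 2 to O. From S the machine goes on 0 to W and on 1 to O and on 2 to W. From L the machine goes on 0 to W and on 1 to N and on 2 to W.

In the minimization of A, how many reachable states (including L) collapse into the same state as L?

All states are reachable from the start state.
Initial partition by acceptance: {L,S} | {M,N,O,W}.
On input 1, block {M,N,O,W} splits into {M,N,O} and {W}.
No further refinement is possible. Final partition (3 blocks): {L,S} | {M,N,O} | {W}.
State L belongs to the block {L,S}, which has 2 states.

2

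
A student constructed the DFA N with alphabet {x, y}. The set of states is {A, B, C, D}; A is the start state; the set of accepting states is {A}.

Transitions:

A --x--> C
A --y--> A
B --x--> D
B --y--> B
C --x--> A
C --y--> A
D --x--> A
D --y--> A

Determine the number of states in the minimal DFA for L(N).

2

Reachable states from the start: {A,C}. Unreachable: {B,D} — drop them.
Start with accepting vs non-accepting: {A} | {C}.
Stable partition: {A} | {C} — 2 equivalence classes.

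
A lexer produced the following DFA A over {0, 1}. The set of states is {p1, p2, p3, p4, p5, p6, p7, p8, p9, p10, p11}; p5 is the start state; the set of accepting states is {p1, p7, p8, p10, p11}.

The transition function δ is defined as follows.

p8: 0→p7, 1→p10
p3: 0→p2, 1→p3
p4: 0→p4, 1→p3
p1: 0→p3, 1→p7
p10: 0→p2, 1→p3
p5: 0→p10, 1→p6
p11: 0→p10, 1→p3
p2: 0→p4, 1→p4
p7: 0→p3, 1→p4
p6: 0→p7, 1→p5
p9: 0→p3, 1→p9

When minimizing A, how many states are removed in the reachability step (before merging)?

4

Starting at p5 and following transitions, the reachable set is {p2, p3, p4, p5, p6, p7, p10}. That leaves p1, p8, p9, p11 unreachable — 4 in total.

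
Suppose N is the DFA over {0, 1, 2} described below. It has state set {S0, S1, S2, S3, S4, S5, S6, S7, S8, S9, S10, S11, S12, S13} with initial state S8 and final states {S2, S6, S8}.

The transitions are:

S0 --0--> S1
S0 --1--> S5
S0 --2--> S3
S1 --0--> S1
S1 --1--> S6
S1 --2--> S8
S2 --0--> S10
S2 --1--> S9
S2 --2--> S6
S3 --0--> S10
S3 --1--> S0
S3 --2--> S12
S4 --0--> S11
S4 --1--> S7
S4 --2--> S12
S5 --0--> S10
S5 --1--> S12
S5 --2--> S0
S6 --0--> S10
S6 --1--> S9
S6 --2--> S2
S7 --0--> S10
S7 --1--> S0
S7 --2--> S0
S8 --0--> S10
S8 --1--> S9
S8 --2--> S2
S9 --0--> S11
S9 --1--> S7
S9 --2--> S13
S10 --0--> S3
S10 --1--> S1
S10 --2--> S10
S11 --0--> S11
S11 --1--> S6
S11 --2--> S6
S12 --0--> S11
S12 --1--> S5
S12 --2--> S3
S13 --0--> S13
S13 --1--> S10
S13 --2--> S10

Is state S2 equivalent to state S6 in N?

States {S4} cannot be reached from the start state, so discard them.
Initial partition by acceptance: {S2,S6,S8} | {S0,S1,S3,S5,S7,S9,S10,S11,S12,S13}.
On input 1, block {S0,S1,S3,S5,S7,S9,S10,S11,S12,S13} splits into {S0,S3,S5,S7,S9,S10,S12,S13} and {S1,S11}.
Refine {S0,S3,S5,S7,S9,S10,S12,S13} on symbol 0: members go to different blocks, giving {S3,S5,S7,S10,S13} and {S0,S9,S12}.
Split {S3,S5,S7,S10,S13} by δ(·,1) → {S3,S5,S7} and {S10} and {S13}.
Refine {S0,S9,S12} on symbol 2: members go to different blocks, giving {S0,S12} and {S9}.
Stable partition: {S2,S6,S8} | {S3,S5,S7} | {S1,S11} | {S0,S12} | {S10} | {S13} | {S9} — 7 equivalence classes.
S2 and S6 lie in the same block of the stable partition, so they are equivalent — no string distinguishes them.

Yes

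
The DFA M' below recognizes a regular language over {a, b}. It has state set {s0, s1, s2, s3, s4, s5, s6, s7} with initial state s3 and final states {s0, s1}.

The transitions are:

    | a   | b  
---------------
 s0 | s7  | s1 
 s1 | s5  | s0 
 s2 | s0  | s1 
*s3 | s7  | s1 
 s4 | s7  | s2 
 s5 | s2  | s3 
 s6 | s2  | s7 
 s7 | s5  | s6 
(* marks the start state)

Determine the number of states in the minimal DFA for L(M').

First remove the unreachable states {s4}; 7 states remain.
Initial partition by acceptance: {s0,s1} | {s2,s3,s5,s6,s7}.
On input a, block {s2,s3,s5,s6,s7} splits into {s3,s5,s6,s7} and {s2}.
Refine {s3,s5,s6,s7} on symbol a: members go to different blocks, giving {s3,s7} and {s5,s6}.
Split {s0,s1} by δ(·,a) → {s0} and {s1}.
Split {s3,s7} by δ(·,a) → {s3} and {s7}.
Split {s5,s6} by δ(·,b) → {s5} and {s6}.
The partition is now stable with 7 blocks: {s0} | {s3} | {s2} | {s5} | {s1} | {s7} | {s6}.

7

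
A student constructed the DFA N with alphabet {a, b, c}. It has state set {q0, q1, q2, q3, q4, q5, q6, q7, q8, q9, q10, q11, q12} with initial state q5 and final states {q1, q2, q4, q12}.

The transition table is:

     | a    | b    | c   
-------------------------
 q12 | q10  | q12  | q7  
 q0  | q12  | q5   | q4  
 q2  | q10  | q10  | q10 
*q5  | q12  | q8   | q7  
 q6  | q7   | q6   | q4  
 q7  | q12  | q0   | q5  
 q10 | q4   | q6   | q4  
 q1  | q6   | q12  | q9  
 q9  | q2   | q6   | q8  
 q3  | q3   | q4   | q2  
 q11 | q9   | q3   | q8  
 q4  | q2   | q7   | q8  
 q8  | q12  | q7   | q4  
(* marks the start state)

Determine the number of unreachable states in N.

Starting at q5 and following transitions, the reachable set is {q0, q2, q4, q5, q6, q7, q8, q10, q12}. That leaves q1, q3, q9, q11 unreachable — 4 in total.

4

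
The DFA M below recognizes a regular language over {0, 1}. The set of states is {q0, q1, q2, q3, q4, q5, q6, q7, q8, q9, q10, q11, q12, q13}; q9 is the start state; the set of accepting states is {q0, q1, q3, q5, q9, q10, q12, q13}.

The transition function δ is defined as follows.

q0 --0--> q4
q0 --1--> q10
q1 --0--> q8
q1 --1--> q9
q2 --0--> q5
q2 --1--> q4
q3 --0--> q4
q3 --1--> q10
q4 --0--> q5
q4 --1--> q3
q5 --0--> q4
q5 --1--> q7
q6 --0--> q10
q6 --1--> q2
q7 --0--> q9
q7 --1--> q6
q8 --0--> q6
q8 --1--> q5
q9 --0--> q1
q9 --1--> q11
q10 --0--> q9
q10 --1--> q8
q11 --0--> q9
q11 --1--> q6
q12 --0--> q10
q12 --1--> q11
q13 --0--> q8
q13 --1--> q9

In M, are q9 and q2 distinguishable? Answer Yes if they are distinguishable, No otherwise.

Yes

First remove the unreachable states {q0,q12,q13}; 11 states remain.
Initial partition by acceptance: {q1,q3,q5,q9,q10} | {q2,q4,q6,q7,q8,q11}.
Refine {q1,q3,q5,q9,q10} on symbol 0: members go to different blocks, giving {q1,q3,q5} and {q9,q10}.
Split {q1,q3,q5} by δ(·,1) → {q1,q3} and {q5}.
Refine {q2,q4,q6,q7,q8,q11} on symbol 0: members go to different blocks, giving {q6,q7,q11} and {q2,q4} and {q8}.
Refine {q1,q3} on symbol 0: members go to different blocks, giving {q1} and {q3}.
Refine {q6,q7,q11} on symbol 1: members go to different blocks, giving {q7,q11} and {q6}.
Refine {q9,q10} on symbol 0: members go to different blocks, giving {q9} and {q10}.
On input 1, block {q2,q4} splits into {q2} and {q4}.
The partition is now stable with 10 blocks: {q1} | {q7,q11} | {q9} | {q5} | {q2} | {q8} | {q3} | {q6} | {q10} | {q4}.
q9 and q2 end up in different blocks, so they are distinguishable. For instance, the string 'ε' is accepted from only q9.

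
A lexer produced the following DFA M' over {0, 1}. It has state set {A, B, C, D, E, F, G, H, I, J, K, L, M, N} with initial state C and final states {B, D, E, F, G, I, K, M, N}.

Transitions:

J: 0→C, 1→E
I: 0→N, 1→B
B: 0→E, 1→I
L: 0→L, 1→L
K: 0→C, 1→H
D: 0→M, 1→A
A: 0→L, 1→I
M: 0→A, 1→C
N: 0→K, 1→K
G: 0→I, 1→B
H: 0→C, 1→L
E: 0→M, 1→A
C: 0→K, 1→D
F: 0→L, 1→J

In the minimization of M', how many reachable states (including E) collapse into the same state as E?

2

States {F,G,J} cannot be reached from the start state, so discard them.
P0 = {B,D,E,I,K,M,N} | {A,C,H,L}.
Refine {B,D,E,I,K,M,N} on symbol 0: members go to different blocks, giving {B,D,E,I,N} and {K,M}.
On input 0, block {B,D,E,I,N} splits into {D,E,N} and {B,I}.
On input 1, block {D,E,N} splits into {D,E} and {N}.
On input 0, block {A,C,H,L} splits into {A,H,L} and {C}.
On input 0, block {A,H,L} splits into {A,L} and {H}.
Split {A,L} by δ(·,1) → {A} and {L}.
Refine {K,M} on symbol 0: members go to different blocks, giving {K} and {M}.
Split {B,I} by δ(·,0) → {B} and {I}.
The partition is now stable with 10 blocks: {D,E} | {A} | {K} | {B} | {N} | {C} | {H} | {L} | {M} | {I}.
The equivalence class containing E is {D,E}, of size 2.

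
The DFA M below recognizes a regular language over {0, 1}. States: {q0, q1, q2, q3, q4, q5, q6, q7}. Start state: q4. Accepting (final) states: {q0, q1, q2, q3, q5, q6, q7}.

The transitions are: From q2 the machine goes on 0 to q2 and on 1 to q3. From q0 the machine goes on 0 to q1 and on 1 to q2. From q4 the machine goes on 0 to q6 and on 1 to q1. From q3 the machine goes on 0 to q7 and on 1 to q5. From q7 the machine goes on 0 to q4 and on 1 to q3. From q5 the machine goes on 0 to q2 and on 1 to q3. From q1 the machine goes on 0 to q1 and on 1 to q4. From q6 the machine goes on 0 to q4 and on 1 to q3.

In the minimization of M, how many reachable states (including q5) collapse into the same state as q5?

2

First remove the unreachable states {q0}; 7 states remain.
Initial partition by acceptance: {q1,q2,q3,q5,q6,q7} | {q4}.
On input 0, block {q1,q2,q3,q5,q6,q7} splits into {q1,q2,q3,q5} and {q6,q7}.
On input 0, block {q1,q2,q3,q5} splits into {q1,q2,q5} and {q3}.
On input 1, block {q1,q2,q5} splits into {q2,q5} and {q1}.
No further refinement is possible. Final partition (5 blocks): {q2,q5} | {q4} | {q6,q7} | {q3} | {q1}.
The equivalence class containing q5 is {q2,q5}, of size 2.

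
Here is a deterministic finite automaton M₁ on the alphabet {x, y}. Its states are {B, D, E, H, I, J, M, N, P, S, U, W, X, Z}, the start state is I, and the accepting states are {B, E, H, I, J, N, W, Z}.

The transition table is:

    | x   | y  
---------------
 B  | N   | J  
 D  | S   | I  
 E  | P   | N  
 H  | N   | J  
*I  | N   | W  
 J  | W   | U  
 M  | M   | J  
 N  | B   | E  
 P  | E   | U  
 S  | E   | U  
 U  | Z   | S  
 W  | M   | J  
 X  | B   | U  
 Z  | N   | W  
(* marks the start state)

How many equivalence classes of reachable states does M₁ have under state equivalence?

States {D,H,X} cannot be reached from the start state, so discard them.
Initial partition by acceptance: {B,E,I,J,N,W,Z} | {M,P,S,U}.
Split {B,E,I,J,N,W,Z} by δ(·,x) → {B,I,J,N,Z} and {E,W}.
On input x, block {B,I,J,N,Z} splits into {B,I,N,Z} and {J}.
On input y, block {B,I,N,Z} splits into {I,N,Z} and {B}.
Refine {I,N,Z} on symbol x: members go to different blocks, giving {I,Z} and {N}.
On input x, block {M,P,S,U} splits into {P,S} and {M} and {U}.
Split {E,W} by δ(·,x) → {E} and {W}.
The partition is now stable with 9 blocks: {I,Z} | {P,S} | {E} | {J} | {B} | {N} | {M} | {U} | {W}.

9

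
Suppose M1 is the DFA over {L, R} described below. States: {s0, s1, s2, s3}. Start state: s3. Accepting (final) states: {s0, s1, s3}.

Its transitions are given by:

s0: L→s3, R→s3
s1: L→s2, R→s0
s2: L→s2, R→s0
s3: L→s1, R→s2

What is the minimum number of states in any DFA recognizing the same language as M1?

Every state is reachable, so we keep all 4.
Initial partition by acceptance: {s0,s1,s3} | {s2}.
Split {s0,s1,s3} by δ(·,L) → {s0,s3} and {s1}.
Split {s0,s3} by δ(·,L) → {s0} and {s3}.
The partition is now stable with 4 blocks: {s0} | {s2} | {s1} | {s3}.

4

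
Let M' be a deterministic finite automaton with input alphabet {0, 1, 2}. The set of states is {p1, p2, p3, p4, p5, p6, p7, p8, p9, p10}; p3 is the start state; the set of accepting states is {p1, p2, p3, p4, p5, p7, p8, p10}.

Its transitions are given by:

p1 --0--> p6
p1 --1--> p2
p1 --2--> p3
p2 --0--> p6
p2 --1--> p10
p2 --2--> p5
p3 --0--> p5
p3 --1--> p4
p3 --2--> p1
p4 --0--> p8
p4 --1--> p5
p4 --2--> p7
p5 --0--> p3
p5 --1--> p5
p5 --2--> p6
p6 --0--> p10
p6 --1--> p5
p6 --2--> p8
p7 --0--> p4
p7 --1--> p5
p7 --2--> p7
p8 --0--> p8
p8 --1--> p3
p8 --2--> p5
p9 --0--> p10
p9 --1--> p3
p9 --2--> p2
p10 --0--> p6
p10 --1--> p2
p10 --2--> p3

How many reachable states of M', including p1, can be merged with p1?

States {p9} cannot be reached from the start state, so discard them.
P0 = {p1,p2,p3,p4,p5,p7,p8,p10} | {p6}.
Split {p1,p2,p3,p4,p5,p7,p8,p10} by δ(·,0) → {p3,p4,p5,p7,p8} and {p1,p2,p10}.
On input 2, block {p3,p4,p5,p7,p8} splits into {p4,p7,p8} and {p3} and {p5}.
Split {p4,p7,p8} by δ(·,1) → {p4,p7} and {p8}.
On input 0, block {p4,p7} splits into {p4} and {p7}.
Refine {p1,p2,p10} on symbol 2: members go to different blocks, giving {p1,p10} and {p2}.
Stable partition: {p4} | {p6} | {p1,p10} | {p3} | {p5} | {p8} | {p7} | {p2} — 8 equivalence classes.
State p1 belongs to the block {p1,p10}, which has 2 states.

2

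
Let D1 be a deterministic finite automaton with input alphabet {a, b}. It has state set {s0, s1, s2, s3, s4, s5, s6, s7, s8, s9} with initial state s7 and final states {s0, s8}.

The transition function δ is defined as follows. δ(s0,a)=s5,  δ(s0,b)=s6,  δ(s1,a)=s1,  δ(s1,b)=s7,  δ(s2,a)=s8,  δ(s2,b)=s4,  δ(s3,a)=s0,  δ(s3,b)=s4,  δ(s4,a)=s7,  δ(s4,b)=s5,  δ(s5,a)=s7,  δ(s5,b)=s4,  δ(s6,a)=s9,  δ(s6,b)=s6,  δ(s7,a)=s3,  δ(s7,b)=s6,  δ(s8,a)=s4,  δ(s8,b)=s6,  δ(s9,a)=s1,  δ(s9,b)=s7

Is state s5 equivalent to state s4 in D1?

Reachable states from the start: {s0,s1,s3,s4,s5,s6,s7,s9}. Unreachable: {s2,s8} — drop them.
Initial partition by acceptance: {s0} | {s1,s3,s4,s5,s6,s7,s9}.
On input a, block {s1,s3,s4,s5,s6,s7,s9} splits into {s1,s4,s5,s6,s7,s9} and {s3}.
Split {s1,s4,s5,s6,s7,s9} by δ(·,a) → {s1,s4,s5,s6,s9} and {s7}.
Split {s1,s4,s5,s6,s9} by δ(·,a) → {s1,s6,s9} and {s4,s5}.
On input b, block {s1,s6,s9} splits into {s1,s9} and {s6}.
Stable partition: {s0} | {s1,s9} | {s3} | {s7} | {s4,s5} | {s6} — 6 equivalence classes.
s5 and s4 lie in the same block of the stable partition, so they are equivalent — no string distinguishes them.

Yes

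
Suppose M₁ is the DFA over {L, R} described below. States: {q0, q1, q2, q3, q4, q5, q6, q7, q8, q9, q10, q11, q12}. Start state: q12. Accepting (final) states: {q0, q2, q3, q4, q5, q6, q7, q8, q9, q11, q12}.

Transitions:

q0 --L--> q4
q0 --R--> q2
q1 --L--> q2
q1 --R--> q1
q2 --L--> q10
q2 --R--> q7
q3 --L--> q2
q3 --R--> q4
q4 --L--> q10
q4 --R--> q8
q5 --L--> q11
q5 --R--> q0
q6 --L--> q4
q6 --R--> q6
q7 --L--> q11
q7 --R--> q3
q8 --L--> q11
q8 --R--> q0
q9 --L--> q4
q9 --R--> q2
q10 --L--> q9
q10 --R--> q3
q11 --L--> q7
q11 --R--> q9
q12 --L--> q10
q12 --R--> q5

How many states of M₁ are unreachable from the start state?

BFS from q12 reaches {q0, q2, q3, q4, q5, q7, q8, q9, q10, q11, q12}; the 2 state(s) q1, q6 are never visited.

2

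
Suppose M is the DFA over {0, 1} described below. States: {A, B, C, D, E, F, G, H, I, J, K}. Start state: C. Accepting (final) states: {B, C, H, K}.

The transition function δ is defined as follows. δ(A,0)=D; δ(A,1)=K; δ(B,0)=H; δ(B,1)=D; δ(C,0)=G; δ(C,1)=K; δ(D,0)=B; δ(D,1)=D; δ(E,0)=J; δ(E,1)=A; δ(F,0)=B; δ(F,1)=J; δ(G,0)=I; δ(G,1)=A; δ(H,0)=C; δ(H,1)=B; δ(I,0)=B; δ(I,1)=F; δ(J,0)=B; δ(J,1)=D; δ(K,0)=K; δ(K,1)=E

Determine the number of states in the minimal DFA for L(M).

7

Start with accepting vs non-accepting: {B,C,H,K} | {A,D,E,F,G,I,J}.
Split {B,C,H,K} by δ(·,0) → {B,H,K} and {C}.
On input 0, block {B,H,K} splits into {B,K} and {H}.
On input 0, block {B,K} splits into {B} and {K}.
Split {A,D,E,F,G,I,J} by δ(·,0) → {D,F,I,J} and {A,E,G}.
On input 1, block {A,E,G} splits into {E,G} and {A}.
The partition is now stable with 7 blocks: {B} | {D,F,I,J} | {C} | {H} | {K} | {E,G} | {A}.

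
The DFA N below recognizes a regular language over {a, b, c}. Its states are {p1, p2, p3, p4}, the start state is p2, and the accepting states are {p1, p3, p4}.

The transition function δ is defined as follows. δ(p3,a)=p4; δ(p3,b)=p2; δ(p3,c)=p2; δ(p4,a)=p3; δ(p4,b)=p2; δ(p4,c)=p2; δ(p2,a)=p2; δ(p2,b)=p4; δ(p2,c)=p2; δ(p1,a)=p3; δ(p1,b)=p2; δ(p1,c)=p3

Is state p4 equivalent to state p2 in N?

States {p1} cannot be reached from the start state, so discard them.
Start with accepting vs non-accepting: {p3,p4} | {p2}.
The partition is now stable with 2 blocks: {p3,p4} | {p2}.
p4 and p2 end up in different blocks, so they are distinguishable. For instance, the string 'ε' is accepted from only p4.

No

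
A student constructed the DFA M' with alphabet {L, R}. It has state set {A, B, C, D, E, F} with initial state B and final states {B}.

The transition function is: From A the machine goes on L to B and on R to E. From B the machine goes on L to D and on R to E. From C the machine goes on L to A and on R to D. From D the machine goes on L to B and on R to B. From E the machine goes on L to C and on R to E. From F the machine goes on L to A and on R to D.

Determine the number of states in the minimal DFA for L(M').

States {F} cannot be reached from the start state, so discard them.
Initial partition by acceptance: {B} | {A,C,D,E}.
Split {A,C,D,E} by δ(·,L) → {A,D} and {C,E}.
Refine {A,D} on symbol R: members go to different blocks, giving {A} and {D}.
Refine {C,E} on symbol L: members go to different blocks, giving {C} and {E}.
Stable partition: {B} | {A} | {C} | {D} | {E} — 5 equivalence classes.

5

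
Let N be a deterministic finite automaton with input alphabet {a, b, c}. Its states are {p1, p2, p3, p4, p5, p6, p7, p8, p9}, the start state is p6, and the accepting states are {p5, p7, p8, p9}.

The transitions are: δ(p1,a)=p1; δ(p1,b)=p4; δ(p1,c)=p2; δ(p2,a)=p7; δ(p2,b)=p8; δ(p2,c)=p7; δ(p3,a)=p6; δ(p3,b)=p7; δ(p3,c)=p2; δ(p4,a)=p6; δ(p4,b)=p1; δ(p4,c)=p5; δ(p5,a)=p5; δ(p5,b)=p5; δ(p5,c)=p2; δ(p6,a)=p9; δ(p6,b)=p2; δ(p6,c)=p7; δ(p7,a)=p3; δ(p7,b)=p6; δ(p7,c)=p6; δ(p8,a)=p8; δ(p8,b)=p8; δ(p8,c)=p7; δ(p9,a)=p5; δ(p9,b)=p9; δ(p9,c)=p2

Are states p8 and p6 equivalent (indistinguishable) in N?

Reachable states from the start: {p2,p3,p5,p6,p7,p8,p9}. Unreachable: {p1,p4} — drop them.
Initial partition by acceptance: {p5,p7,p8,p9} | {p2,p3,p6}.
Refine {p5,p7,p8,p9} on symbol a: members go to different blocks, giving {p5,p8,p9} and {p7}.
Refine {p5,p8,p9} on symbol c: members go to different blocks, giving {p5,p9} and {p8}.
Refine {p2,p3,p6} on symbol a: members go to different blocks, giving {p2} and {p3} and {p6}.
Stable partition: {p5,p9} | {p2} | {p7} | {p8} | {p3} | {p6} — 6 equivalence classes.
p8 and p6 end up in different blocks, so they are distinguishable. For instance, the string 'ε' is accepted from only p8.

No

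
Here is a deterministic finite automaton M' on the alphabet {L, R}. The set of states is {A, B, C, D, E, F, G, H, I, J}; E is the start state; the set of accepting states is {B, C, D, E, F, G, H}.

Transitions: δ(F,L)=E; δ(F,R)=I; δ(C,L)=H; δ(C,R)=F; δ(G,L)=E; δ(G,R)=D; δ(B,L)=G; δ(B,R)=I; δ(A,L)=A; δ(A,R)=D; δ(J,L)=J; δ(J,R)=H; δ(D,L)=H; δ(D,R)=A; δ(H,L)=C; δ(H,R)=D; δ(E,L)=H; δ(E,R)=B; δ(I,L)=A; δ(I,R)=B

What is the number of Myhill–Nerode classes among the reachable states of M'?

States {J} cannot be reached from the start state, so discard them.
P0 = {B,C,D,E,F,G,H} | {A,I}.
Refine {B,C,D,E,F,G,H} on symbol R: members go to different blocks, giving {C,E,G,H} and {B,D,F}.
No further refinement is possible. Final partition (3 blocks): {C,E,G,H} | {A,I} | {B,D,F}.

3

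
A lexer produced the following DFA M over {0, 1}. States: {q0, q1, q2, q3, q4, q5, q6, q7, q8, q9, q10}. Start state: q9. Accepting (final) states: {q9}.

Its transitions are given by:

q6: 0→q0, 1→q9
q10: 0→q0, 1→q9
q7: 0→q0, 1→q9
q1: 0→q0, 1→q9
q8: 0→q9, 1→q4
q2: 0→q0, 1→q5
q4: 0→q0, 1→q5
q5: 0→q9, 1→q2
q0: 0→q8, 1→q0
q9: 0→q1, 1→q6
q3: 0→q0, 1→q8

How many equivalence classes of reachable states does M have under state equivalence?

First remove the unreachable states {q3,q7,q10}; 8 states remain.
Initial partition by acceptance: {q9} | {q0,q1,q2,q4,q5,q6,q8}.
On input 0, block {q0,q1,q2,q4,q5,q6,q8} splits into {q0,q1,q2,q4,q6} and {q5,q8}.
Split {q0,q1,q2,q4,q6} by δ(·,0) → {q1,q2,q4,q6} and {q0}.
On input 1, block {q1,q2,q4,q6} splits into {q1,q6} and {q2,q4}.
The partition is now stable with 5 blocks: {q9} | {q1,q6} | {q5,q8} | {q0} | {q2,q4}.

5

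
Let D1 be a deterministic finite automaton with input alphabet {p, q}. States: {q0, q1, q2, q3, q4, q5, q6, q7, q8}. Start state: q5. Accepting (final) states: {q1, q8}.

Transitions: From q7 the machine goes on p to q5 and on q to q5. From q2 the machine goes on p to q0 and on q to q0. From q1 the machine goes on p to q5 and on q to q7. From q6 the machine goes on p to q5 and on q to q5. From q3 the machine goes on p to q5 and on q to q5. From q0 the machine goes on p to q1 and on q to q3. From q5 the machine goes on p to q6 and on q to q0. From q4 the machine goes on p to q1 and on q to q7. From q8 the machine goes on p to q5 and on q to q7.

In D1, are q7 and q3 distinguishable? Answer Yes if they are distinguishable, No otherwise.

No

States {q2,q4,q8} cannot be reached from the start state, so discard them.
Initial partition by acceptance: {q1} | {q0,q3,q5,q6,q7}.
On input p, block {q0,q3,q5,q6,q7} splits into {q3,q5,q6,q7} and {q0}.
On input q, block {q3,q5,q6,q7} splits into {q3,q6,q7} and {q5}.
No further refinement is possible. Final partition (4 blocks): {q1} | {q3,q6,q7} | {q0} | {q5}.
q7 and q3 lie in the same block of the stable partition, so they are equivalent — no string distinguishes them.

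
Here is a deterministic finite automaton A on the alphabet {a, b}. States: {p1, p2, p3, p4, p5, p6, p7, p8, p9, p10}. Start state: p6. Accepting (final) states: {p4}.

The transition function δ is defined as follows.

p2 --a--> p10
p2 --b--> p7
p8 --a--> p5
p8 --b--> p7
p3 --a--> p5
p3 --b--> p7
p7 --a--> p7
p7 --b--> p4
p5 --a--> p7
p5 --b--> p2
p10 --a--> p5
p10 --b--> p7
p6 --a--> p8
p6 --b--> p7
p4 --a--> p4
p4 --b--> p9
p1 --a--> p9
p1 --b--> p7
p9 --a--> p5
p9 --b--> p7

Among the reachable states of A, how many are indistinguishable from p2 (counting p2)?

2

States {p1,p3} cannot be reached from the start state, so discard them.
Start with accepting vs non-accepting: {p4} | {p2,p5,p6,p7,p8,p9,p10}.
Refine {p2,p5,p6,p7,p8,p9,p10} on symbol b: members go to different blocks, giving {p2,p5,p6,p8,p9,p10} and {p7}.
Refine {p2,p5,p6,p8,p9,p10} on symbol a: members go to different blocks, giving {p2,p6,p8,p9,p10} and {p5}.
Refine {p2,p6,p8,p9,p10} on symbol a: members go to different blocks, giving {p8,p9,p10} and {p2,p6}.
No further refinement is possible. Final partition (5 blocks): {p4} | {p8,p9,p10} | {p7} | {p5} | {p2,p6}.
The equivalence class containing p2 is {p2,p6}, of size 2.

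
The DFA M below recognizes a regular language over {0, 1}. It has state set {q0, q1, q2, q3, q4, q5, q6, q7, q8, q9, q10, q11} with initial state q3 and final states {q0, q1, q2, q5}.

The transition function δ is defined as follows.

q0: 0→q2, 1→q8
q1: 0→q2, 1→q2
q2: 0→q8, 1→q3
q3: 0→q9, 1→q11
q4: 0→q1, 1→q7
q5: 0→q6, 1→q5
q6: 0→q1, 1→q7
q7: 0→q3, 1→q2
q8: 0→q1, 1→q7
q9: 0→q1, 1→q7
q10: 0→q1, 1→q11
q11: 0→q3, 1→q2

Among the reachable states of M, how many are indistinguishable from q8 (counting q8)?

2

Reachable states from the start: {q1,q2,q3,q7,q8,q9,q11}. Unreachable: {q0,q4,q5,q6,q10} — drop them.
Start with accepting vs non-accepting: {q1,q2} | {q3,q7,q8,q9,q11}.
Split {q1,q2} by δ(·,0) → {q1} and {q2}.
Refine {q3,q7,q8,q9,q11} on symbol 0: members go to different blocks, giving {q3,q7,q11} and {q8,q9}.
On input 0, block {q3,q7,q11} splits into {q7,q11} and {q3}.
Stable partition: {q1} | {q7,q11} | {q2} | {q8,q9} | {q3} — 5 equivalence classes.
State q8 belongs to the block {q8,q9}, which has 2 states.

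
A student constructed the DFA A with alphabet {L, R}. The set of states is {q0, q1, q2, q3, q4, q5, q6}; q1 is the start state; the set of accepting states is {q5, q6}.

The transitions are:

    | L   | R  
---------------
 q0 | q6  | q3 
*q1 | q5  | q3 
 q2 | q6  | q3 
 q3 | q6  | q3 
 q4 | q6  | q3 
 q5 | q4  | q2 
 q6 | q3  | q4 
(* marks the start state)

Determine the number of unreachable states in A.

No path from q1 leads to q0; the other 6 states are all reachable.

1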